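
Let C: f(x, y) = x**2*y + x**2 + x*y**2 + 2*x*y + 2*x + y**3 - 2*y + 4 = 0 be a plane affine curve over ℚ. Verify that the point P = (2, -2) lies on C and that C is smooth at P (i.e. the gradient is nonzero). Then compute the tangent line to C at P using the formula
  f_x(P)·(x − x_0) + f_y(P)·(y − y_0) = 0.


Tangent line at P: -2*x + 10*y + 24 = 0.

Step 1: f(2, -2) = 0, so P lies on C.
Step 2: partial derivatives
  f_x(x, y) = 2*x*y + 2*x + y**2 + 2*y + 2, f_y(x, y) = x**2 + 2*x*y + 2*x + 3*y**2 - 2.
  f_x(P) = -2, f_y(P) = 10 (gradient nonzero, so P is smooth).
Step 3: tangent line at P: -2·(x − 2) + 10·(y − -2) = 0.
Expanding: -2*x + 10*y + 24 = 0.


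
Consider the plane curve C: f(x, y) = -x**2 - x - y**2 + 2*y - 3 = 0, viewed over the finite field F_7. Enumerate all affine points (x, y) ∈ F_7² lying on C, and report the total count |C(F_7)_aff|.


Affine F_7-points: {(3, 1)}; count = 1.

For each of the 49 pairs (x, y) ∈ F_7², evaluate f(x, y) mod 7. Record the zeros.
  x = 0: [0↦4, 1↦5, 2↦4, 3↦1, 4↦3, 5↦3, 6↦1]  zeros at y ∈ ∅
  x = 1: [0↦2, 1↦3, 2↦2, 3↦6, 4↦1, 5↦1, 6↦6]  zeros at y ∈ ∅
  x = 2: [0↦5, 1↦6, 2↦5, 3↦2, 4↦4, 5↦4, 6↦2]  zeros at y ∈ ∅
  x = 3: [0↦6, 1↦0, 2↦6, 3↦3, 4↦5, 5↦5, 6↦3]  zeros at y ∈ {1}
  x = 4: [0↦5, 1↦6, 2↦5, 3↦2, 4↦4, 5↦4, 6↦2]  zeros at y ∈ ∅
  x = 5: [0↦2, 1↦3, 2↦2, 3↦6, 4↦1, 5↦1, 6↦6]  zeros at y ∈ ∅
  x = 6: [0↦4, 1↦5, 2↦4, 3↦1, 4↦3, 5↦3, 6↦1]  zeros at y ∈ ∅
Collecting zeros: affine points = {(3, 1)}.
Total count |C(F_7)_aff| = 1.


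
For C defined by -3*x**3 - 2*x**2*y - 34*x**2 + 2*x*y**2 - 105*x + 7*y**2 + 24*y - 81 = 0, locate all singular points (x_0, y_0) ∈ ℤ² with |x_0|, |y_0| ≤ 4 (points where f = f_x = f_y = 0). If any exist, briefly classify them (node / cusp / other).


Singular points: {(-3, -3)}; classification: node.

Compute partial derivatives:
  f_x = -9*x**2 - 4*x*y - 68*x + 2*y**2 - 105.
  f_y = -2*x**2 + 4*x*y + 14*y + 24.
Scan x_0 ∈ {−4, ..., 4}. For each x_0, f_y(x_0, y) is a polynomial in y; find its integer roots y ∈ {−4, ..., 4}, then test f_x and f at those candidates.
  x = -4: f_y(-4, y) = -2*y - 8; vanishes at y ∈ {-4}. (-4, -4): f_x = -9 ≠ 0.
  x = -3: f_y(-3, y) = 2*y + 6; vanishes at y ∈ {-3}. (-3, -3): f_x = 0, f = 0 — SINGULAR.
  x = -2: f_y(-2, y) = 6*y + 16; no integer root y with |y| ≤ 4.
  x = -1: f_y(-1, y) = 10*y + 22; no integer root y with |y| ≤ 4.
  x = 0: f_y(0, y) = 14*y + 24; no integer root y with |y| ≤ 4.
  x = 1: f_y(1, y) = 18*y + 22; no integer root y with |y| ≤ 4.
  x = 2: f_y(2, y) = 22*y + 16; no integer root y with |y| ≤ 4.
  x = 3: f_y(3, y) = 26*y + 6; no integer root y with |y| ≤ 4.
  x = 4: f_y(4, y) = 30*y - 8; no integer root y with |y| ≤ 4.
Only singular point on the grid: (-3, -3).
Classify: substitute x = -3 + u, y = -3 + v and expand: f = -3*u**3 - 2*u**2*v - u**2 + 2*u*v**2 + v**2.
No constant or linear terms (consistent with a singular point). Quadratic part: -u**2 + v**2. Cubic part: -3*u**3 - 2*u**2*v + 2*u*v**2.
The quadratic part v**2 - u**2 = (v − u)(v + u) splits into two distinct linear factors, so there are two distinct tangent lines y − -3 = ±(x − -3) — this is a node (ordinary double point).
Classification: node.


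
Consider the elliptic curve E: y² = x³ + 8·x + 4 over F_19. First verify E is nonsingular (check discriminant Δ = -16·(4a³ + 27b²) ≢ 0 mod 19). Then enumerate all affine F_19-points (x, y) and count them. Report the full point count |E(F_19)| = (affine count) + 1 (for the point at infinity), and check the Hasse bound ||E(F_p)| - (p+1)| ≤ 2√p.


Affine points = {(0, 2), (0, 17), (2, 3), (2, 16), (3, 6), (3, 13), (4, 9), (4, 10), (5, 6), (5, 13), (7, 2), (7, 17), (9, 8), (9, 11), (10, 1), (10, 18), (11, 6), (11, 13), (12, 2), (12, 17), (13, 5), (13, 14)}; affine count = 22; |E(F_19)| = 23.

Discriminant check: Δ ∝ 4a³ + 27b² = 4·8³ + 27·4² = 4·512 + 27·16 ≡ 10 (mod 19). Nonzero ⇒ E is nonsingular.
For each x ∈ F_19, compute rhs = x³ + 8·x + 4 mod 19, then count y ∈ F_19 with y² ≡ rhs.
  x = 0: rhs = 4, matching y values: 2, 17 (2 points).
  x = 1: rhs = 13, matching y values: none (0 points).
  x = 2: rhs = 9, matching y values: 3, 16 (2 points).
  x = 3: rhs = 17, matching y values: 6, 13 (2 points).
  x = 4: rhs = 5, matching y values: 9, 10 (2 points).
  x = 5: rhs = 17, matching y values: 6, 13 (2 points).
  x = 6: rhs = 2, matching y values: none (0 points).
  x = 7: rhs = 4, matching y values: 2, 17 (2 points).
  x = 8: rhs = 10, matching y values: none (0 points).
  x = 9: rhs = 7, matching y values: 8, 11 (2 points).
  x = 10: rhs = 1, matching y values: 1, 18 (2 points).
  x = 11: rhs = 17, matching y values: 6, 13 (2 points).
  x = 12: rhs = 4, matching y values: 2, 17 (2 points).
  x = 13: rhs = 6, matching y values: 5, 14 (2 points).
  x = 14: rhs = 10, matching y values: none (0 points).
  x = 15: rhs = 3, matching y values: none (0 points).
  x = 16: rhs = 10, matching y values: none (0 points).
  x = 17: rhs = 18, matching y values: none (0 points).
  x = 18: rhs = 14, matching y values: none (0 points).
Total affine count: 22.
Full point count |E(F_19)| = 22 + 1 = 23.
Hasse bound: |23 − (19+1)| = |3| = 3 ≤ 2√19 ≈ 8.7178 ✓.


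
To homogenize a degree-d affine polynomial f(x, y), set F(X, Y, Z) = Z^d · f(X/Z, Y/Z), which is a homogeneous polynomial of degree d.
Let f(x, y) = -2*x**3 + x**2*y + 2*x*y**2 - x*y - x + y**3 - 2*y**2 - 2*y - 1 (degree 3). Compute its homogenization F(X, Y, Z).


F(X, Y, Z) = -2*X**3 + X**2*Y + 2*X*Y**2 - X*Y*Z - X*Z**2 + Y**3 - 2*Y**2*Z - 2*Y*Z**2 - Z**3

deg(f) = 3.
Substitute x = X/Z, y = Y/Z into f, then multiply by Z^3.
  monomial -2·x^3·y^0 ↦ -2·X^3·Y^0·Z^0.
  monomial 1·x^2·y^1 ↦ 1·X^2·Y^1·Z^0.
  monomial 2·x^1·y^2 ↦ 2·X^1·Y^2·Z^0.
  monomial -1·x^1·y^1 ↦ -1·X^1·Y^1·Z^1.
  monomial -1·x^1·y^0 ↦ -1·X^1·Y^0·Z^2.
  monomial 1·x^0·y^3 ↦ 1·X^0·Y^3·Z^0.
  monomial -2·x^0·y^2 ↦ -2·X^0·Y^2·Z^1.
  monomial -2·x^0·y^1 ↦ -2·X^0·Y^1·Z^2.
  monomial -1·x^0·y^0 ↦ -1·X^0·Y^0·Z^3.
Collecting: F(X, Y, Z) = -2*X**3 + X**2*Y + 2*X*Y**2 - X*Y*Z - X*Z**2 + Y**3 - 2*Y**2*Z - 2*Y*Z**2 - Z**3.


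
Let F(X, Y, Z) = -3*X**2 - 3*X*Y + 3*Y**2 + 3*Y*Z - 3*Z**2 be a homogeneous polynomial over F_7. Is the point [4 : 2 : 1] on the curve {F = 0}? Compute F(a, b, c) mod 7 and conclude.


F(4,2,1) ≡ 6 (mod 7); P is NOT on the curve.

Evaluate F(4, 2, 1) term-by-term (mod 7).
  -3*X**2 ↦ -3·16·1·1 = -48
  -3*X*Y ↦ -3·4·2·1 = -24
  3*Y**2 ↦ 3·1·4·1 = 12
  3*Y*Z ↦ 3·1·2·1 = 6
  -3*Z**2 ↦ -3·1·1·1 = -3
Sum: F(4, 2, 1) = (-48) + (-24) + (12) + (6) + (-3) = -57.
Reducing mod 7: -57 ≡ 6 (mod 7).
Since F(a, b, c) ≡ 6 ≠ 0 (mod 7), P does NOT lie on the curve.


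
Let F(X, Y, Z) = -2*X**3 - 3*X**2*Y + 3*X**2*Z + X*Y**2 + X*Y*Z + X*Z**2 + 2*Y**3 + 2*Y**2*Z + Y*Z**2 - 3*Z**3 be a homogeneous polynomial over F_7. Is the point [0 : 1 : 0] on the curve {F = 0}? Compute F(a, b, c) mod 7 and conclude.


F(0,1,0) ≡ 2 (mod 7); P is NOT on the curve.

Evaluate F(0, 1, 0) term-by-term (mod 7).
  -2*X**3 ↦ -2·0·1·1 = 0
  -3*X**2*Y ↦ -3·0·1·1 = 0
  3*X**2*Z ↦ 3·0·1·0 = 0
  X*Y**2 ↦ 1·0·1·1 = 0
  X*Y*Z ↦ 1·0·1·0 = 0
  X*Z**2 ↦ 1·0·1·0 = 0
  2*Y**3 ↦ 2·1·1·1 = 2
  2*Y**2*Z ↦ 2·1·1·0 = 0
  Y*Z**2 ↦ 1·1·1·0 = 0
  -3*Z**3 ↦ -3·1·1·0 = 0
Sum: F(0, 1, 0) = (0) + (0) + (0) + (0) + (0) + (0) + (2) + (0) + (0) + (0) = 2.
Reducing mod 7: 2 ≡ 2 (mod 7).
Since F(a, b, c) ≡ 2 ≠ 0 (mod 7), P does NOT lie on the curve.


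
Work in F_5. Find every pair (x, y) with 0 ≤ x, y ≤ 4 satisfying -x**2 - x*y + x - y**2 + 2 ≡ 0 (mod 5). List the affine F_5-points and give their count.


Affine F_5-points: {(1, 1), (1, 3), (2, 0), (2, 3), (4, 0), (4, 1)}; count = 6.

For each of the 25 pairs (x, y) ∈ F_5², evaluate f(x, y) mod 5. Record the zeros.
  x = 0: [0↦2, 1↦1, 2↦3, 3↦3, 4↦1]  zeros at y ∈ ∅
  x = 1: [0↦2, 1↦0, 2↦1, 3↦0, 4↦2]  zeros at y ∈ {1, 3}
  x = 2: [0↦0, 1↦2, 2↦2, 3↦0, 4↦1]  zeros at y ∈ {0, 3}
  x = 3: [0↦1, 1↦2, 2↦1, 3↦3, 4↦3]  zeros at y ∈ ∅
  x = 4: [0↦0, 1↦0, 2↦3, 3↦4, 4↦3]  zeros at y ∈ {0, 1}
Collecting zeros: affine points = {(1, 1), (1, 3), (2, 0), (2, 3), (4, 0), (4, 1)}.
Total count |C(F_5)_aff| = 6.


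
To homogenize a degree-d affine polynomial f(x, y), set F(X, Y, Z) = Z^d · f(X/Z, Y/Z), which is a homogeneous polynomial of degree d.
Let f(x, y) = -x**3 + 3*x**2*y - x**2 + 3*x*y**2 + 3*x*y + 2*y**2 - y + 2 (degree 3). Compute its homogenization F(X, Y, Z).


F(X, Y, Z) = -X**3 + 3*X**2*Y - X**2*Z + 3*X*Y**2 + 3*X*Y*Z + 2*Y**2*Z - Y*Z**2 + 2*Z**3

deg(f) = 3.
Substitute x = X/Z, y = Y/Z into f, then multiply by Z^3.
  monomial -1·x^3·y^0 ↦ -1·X^3·Y^0·Z^0.
  monomial 3·x^2·y^1 ↦ 3·X^2·Y^1·Z^0.
  monomial -1·x^2·y^0 ↦ -1·X^2·Y^0·Z^1.
  monomial 3·x^1·y^2 ↦ 3·X^1·Y^2·Z^0.
  monomial 3·x^1·y^1 ↦ 3·X^1·Y^1·Z^1.
  monomial 2·x^0·y^2 ↦ 2·X^0·Y^2·Z^1.
  monomial -1·x^0·y^1 ↦ -1·X^0·Y^1·Z^2.
  monomial 2·x^0·y^0 ↦ 2·X^0·Y^0·Z^3.
Collecting: F(X, Y, Z) = -X**3 + 3*X**2*Y - X**2*Z + 3*X*Y**2 + 3*X*Y*Z + 2*Y**2*Z - Y*Z**2 + 2*Z**3.


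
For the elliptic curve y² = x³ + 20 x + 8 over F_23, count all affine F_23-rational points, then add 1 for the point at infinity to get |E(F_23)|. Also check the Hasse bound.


Affine points = {(0, 10), (0, 13), (1, 11), (1, 12), (3, 7), (3, 16), (5, 7), (5, 16), (7, 10), (7, 13), (8, 6), (8, 17), (10, 9), (10, 14), (11, 8), (11, 15), (13, 2), (13, 21), (15, 7), (15, 16), (16, 10), (16, 13), (18, 6), (18, 17), (19, 5), (19, 18), (20, 6), (20, 17), (21, 11), (21, 12)}; affine count = 30; |E(F_23)| = 31.

Discriminant check: Δ ∝ 4a³ + 27b² = 4·20³ + 27·8² = 4·8000 + 27·64 ≡ 10 (mod 23). Nonzero ⇒ E is nonsingular.
For each x ∈ F_23, compute rhs = x³ + 20·x + 8 mod 23, then count y ∈ F_23 with y² ≡ rhs.
  x = 0: rhs = 8, matching y values: 10, 13 (2 points).
  x = 1: rhs = 6, matching y values: 11, 12 (2 points).
  x = 2: rhs = 10, matching y values: none (0 points).
  x = 3: rhs = 3, matching y values: 7, 16 (2 points).
  x = 4: rhs = 14, matching y values: none (0 points).
  x = 5: rhs = 3, matching y values: 7, 16 (2 points).
  x = 6: rhs = 22, matching y values: none (0 points).
  x = 7: rhs = 8, matching y values: 10, 13 (2 points).
  x = 8: rhs = 13, matching y values: 6, 17 (2 points).
  x = 9: rhs = 20, matching y values: none (0 points).
  x = 10: rhs = 12, matching y values: 9, 14 (2 points).
  x = 11: rhs = 18, matching y values: 8, 15 (2 points).
  x = 12: rhs = 21, matching y values: none (0 points).
  x = 13: rhs = 4, matching y values: 2, 21 (2 points).
  x = 14: rhs = 19, matching y values: none (0 points).
  x = 15: rhs = 3, matching y values: 7, 16 (2 points).
  x = 16: rhs = 8, matching y values: 10, 13 (2 points).
  x = 17: rhs = 17, matching y values: none (0 points).
  x = 18: rhs = 13, matching y values: 6, 17 (2 points).
  x = 19: rhs = 2, matching y values: 5, 18 (2 points).
  x = 20: rhs = 13, matching y values: 6, 17 (2 points).
  x = 21: rhs = 6, matching y values: 11, 12 (2 points).
  x = 22: rhs = 10, matching y values: none (0 points).
Total affine count: 30.
Full point count |E(F_23)| = 30 + 1 = 31.
Hasse bound: |31 − (23+1)| = |7| = 7 ≤ 2√23 ≈ 9.5917 ✓.


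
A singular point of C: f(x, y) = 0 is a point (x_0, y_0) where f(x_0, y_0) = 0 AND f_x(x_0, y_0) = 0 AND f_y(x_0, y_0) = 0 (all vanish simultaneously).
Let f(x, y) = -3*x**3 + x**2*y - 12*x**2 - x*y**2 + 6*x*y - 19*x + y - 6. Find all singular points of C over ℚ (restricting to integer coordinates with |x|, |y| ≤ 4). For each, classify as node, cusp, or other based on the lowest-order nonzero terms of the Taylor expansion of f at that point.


Singular points: {(-1, 2)}; classification: node.

Compute partial derivatives:
  f_x = -9*x**2 + 2*x*y - 24*x - y**2 + 6*y - 19.
  f_y = x**2 - 2*x*y + 6*x + 1.
Scan x_0 ∈ {−4, ..., 4}. For each x_0, f_y(x_0, y) is a polynomial in y; find its integer roots y ∈ {−4, ..., 4}, then test f_x and f at those candidates.
  x = -4: f_y(-4, y) = 8*y - 7; no integer root y with |y| ≤ 4.
  x = -3: f_y(-3, y) = 6*y - 8; no integer root y with |y| ≤ 4.
  x = -2: f_y(-2, y) = 4*y - 7; no integer root y with |y| ≤ 4.
  x = -1: f_y(-1, y) = 2*y - 4; vanishes at y ∈ {2}. (-1, 2): f_x = 0, f = 0 — SINGULAR.
  x = 0: f_y(0, y) = 1; no integer root y with |y| ≤ 4.
  x = 1: f_y(1, y) = 8 - 2*y; vanishes at y ∈ {4}. (1, 4): f_x = -36 ≠ 0.
  x = 2: f_y(2, y) = 17 - 4*y; no integer root y with |y| ≤ 4.
  x = 3: f_y(3, y) = 28 - 6*y; no integer root y with |y| ≤ 4.
  x = 4: f_y(4, y) = 41 - 8*y; no integer root y with |y| ≤ 4.
Only singular point on the grid: (-1, 2).
Classify: substitute x = -1 + u, y = 2 + v and expand: f = -3*u**3 + u**2*v - u**2 - u*v**2 + v**2.
No constant or linear terms (consistent with a singular point). Quadratic part: -u**2 + v**2. Cubic part: -3*u**3 + u**2*v - u*v**2.
The quadratic part v**2 - u**2 = (v − u)(v + u) splits into two distinct linear factors, so there are two distinct tangent lines y − 2 = ±(x − -1) — this is a node (ordinary double point).
Classification: node.


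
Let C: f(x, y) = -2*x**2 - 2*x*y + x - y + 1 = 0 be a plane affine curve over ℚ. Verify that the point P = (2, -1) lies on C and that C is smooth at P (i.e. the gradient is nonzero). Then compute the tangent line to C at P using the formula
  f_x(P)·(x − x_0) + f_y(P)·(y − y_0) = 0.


Tangent line at P: -5*x - 5*y + 5 = 0.

Step 1: f(2, -1) = 0, so P lies on C.
Step 2: partial derivatives
  f_x(x, y) = -4*x - 2*y + 1, f_y(x, y) = -2*x - 1.
  f_x(P) = -5, f_y(P) = -5 (gradient nonzero, so P is smooth).
Step 3: tangent line at P: -5·(x − 2) + -5·(y − -1) = 0.
Expanding: -5*x - 5*y + 5 = 0.


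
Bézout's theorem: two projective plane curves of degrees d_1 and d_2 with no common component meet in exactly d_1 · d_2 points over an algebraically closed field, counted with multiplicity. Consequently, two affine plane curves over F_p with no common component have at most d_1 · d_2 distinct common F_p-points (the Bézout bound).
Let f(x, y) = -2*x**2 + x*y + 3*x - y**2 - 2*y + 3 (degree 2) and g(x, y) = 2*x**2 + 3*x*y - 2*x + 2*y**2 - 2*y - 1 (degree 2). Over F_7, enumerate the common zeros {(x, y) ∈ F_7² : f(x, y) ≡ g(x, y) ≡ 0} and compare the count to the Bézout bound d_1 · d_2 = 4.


Common zeros: {(5, 5), (6, 5)}; count = 2; Bézout bound = 4.

deg(f) = 2, deg(g) = 2, so Bézout bound = 4.
Scan x ∈ F_7. For each x, list the y ∈ F_7 with f(x, y) ≡ 0 and those with g(x, y) ≡ 0 (mod 7); the common zeros in that column are the intersection.
  x = 0: f ≡ 0 at y ∈ {1, 4}; g ≡ 0 at y ∈ ∅; common: ∅.
  x = 1: f ≡ 0 at y ∈ ∅; g ≡ 0 at y ∈ {4, 6}; common: ∅.
  x = 2: f ≡ 0 at y ∈ {1, 6}; g ≡ 0 at y ∈ ∅; common: ∅.
  x = 3: f ≡ 0 at y ∈ ∅; g ≡ 0 at y ∈ ∅; common: ∅.
  x = 4: f ≡ 0 at y ∈ ∅; g ≡ 0 at y ∈ {1}; common: ∅.
  x = 5: f ≡ 0 at y ∈ {5}; g ≡ 0 at y ∈ {5, 6}; common: {5}.
  x = 6: f ≡ 0 at y ∈ {5, 6}; g ≡ 0 at y ∈ {1, 5}; common: {5}.
Collecting: common zeros = {(5, 5), (6, 5)}, so the count is 2.
Comparison with the Bézout bound: 2 ≤ 4 = deg(f)·deg(g), as expected for curves with no common component (the affine F_7-count falls short of the bound because intersections may lie at infinity, over extension fields, or carry multiplicity).


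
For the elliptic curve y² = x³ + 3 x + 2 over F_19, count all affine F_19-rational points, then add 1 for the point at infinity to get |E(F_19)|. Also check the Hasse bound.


Affine points = {(1, 5), (1, 14), (2, 4), (2, 15), (3, 0), (5, 3), (5, 16), (7, 9), (7, 10), (8, 5), (8, 14), (9, 6), (9, 13), (10, 5), (10, 14), (11, 6), (11, 13), (16, 2), (16, 17), (17, 8), (17, 11), (18, 6), (18, 13)}; affine count = 23; |E(F_19)| = 24.

Discriminant check: Δ ∝ 4a³ + 27b² = 4·3³ + 27·2² = 4·27 + 27·4 ≡ 7 (mod 19). Nonzero ⇒ E is nonsingular.
For each x ∈ F_19, compute rhs = x³ + 3·x + 2 mod 19, then count y ∈ F_19 with y² ≡ rhs.
  x = 0: rhs = 2, matching y values: none (0 points).
  x = 1: rhs = 6, matching y values: 5, 14 (2 points).
  x = 2: rhs = 16, matching y values: 4, 15 (2 points).
  x = 3: rhs = 0, matching y values: 0 (1 points).
  x = 4: rhs = 2, matching y values: none (0 points).
  x = 5: rhs = 9, matching y values: 3, 16 (2 points).
  x = 6: rhs = 8, matching y values: none (0 points).
  x = 7: rhs = 5, matching y values: 9, 10 (2 points).
  x = 8: rhs = 6, matching y values: 5, 14 (2 points).
  x = 9: rhs = 17, matching y values: 6, 13 (2 points).
  x = 10: rhs = 6, matching y values: 5, 14 (2 points).
  x = 11: rhs = 17, matching y values: 6, 13 (2 points).
  x = 12: rhs = 18, matching y values: none (0 points).
  x = 13: rhs = 15, matching y values: none (0 points).
  x = 14: rhs = 14, matching y values: none (0 points).
  x = 15: rhs = 2, matching y values: none (0 points).
  x = 16: rhs = 4, matching y values: 2, 17 (2 points).
  x = 17: rhs = 7, matching y values: 8, 11 (2 points).
  x = 18: rhs = 17, matching y values: 6, 13 (2 points).
Total affine count: 23.
Full point count |E(F_19)| = 23 + 1 = 24.
Hasse bound: |24 − (19+1)| = |4| = 4 ≤ 2√19 ≈ 8.7178 ✓.


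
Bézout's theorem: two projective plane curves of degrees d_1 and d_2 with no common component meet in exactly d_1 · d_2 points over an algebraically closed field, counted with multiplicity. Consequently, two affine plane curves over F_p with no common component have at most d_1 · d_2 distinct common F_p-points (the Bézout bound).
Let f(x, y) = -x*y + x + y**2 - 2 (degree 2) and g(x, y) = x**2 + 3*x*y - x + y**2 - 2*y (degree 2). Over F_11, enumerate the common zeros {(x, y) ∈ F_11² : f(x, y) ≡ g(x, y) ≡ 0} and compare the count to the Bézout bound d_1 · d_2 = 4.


Common zeros: {(3, 5)}; count = 1; Bézout bound = 4.

deg(f) = 2, deg(g) = 2, so Bézout bound = 4.
Scan x ∈ F_11. For each x, list the y ∈ F_11 with f(x, y) ≡ 0 and those with g(x, y) ≡ 0 (mod 11); the common zeros in that column are the intersection.
  x = 0: f ≡ 0 at y ∈ ∅; g ≡ 0 at y ∈ {0, 2}; common: ∅.
  x = 1: f ≡ 0 at y ∈ {4, 8}; g ≡ 0 at y ∈ {0, 10}; common: ∅.
  x = 2: f ≡ 0 at y ∈ {0, 2}; g ≡ 0 at y ∈ ∅; common: ∅.
  x = 3: f ≡ 0 at y ∈ {5, 9}; g ≡ 0 at y ∈ {5, 10}; common: {5}.
  x = 4: f ≡ 0 at y ∈ ∅; g ≡ 0 at y ∈ ∅; common: ∅.
  x = 5: f ≡ 0 at y ∈ ∅; g ≡ 0 at y ∈ {4, 5}; common: ∅.
  x = 6: f ≡ 0 at y ∈ {7, 10}; g ≡ 0 at y ∈ {2, 4}; common: ∅.
  x = 7: f ≡ 0 at y ∈ ∅; g ≡ 0 at y ∈ ∅; common: ∅.
  x = 8: f ≡ 0 at y ∈ ∅; g ≡ 0 at y ∈ ∅; common: ∅.
  x = 9: f ≡ 0 at y ∈ {3, 6}; g ≡ 0 at y ∈ ∅; common: ∅.
  x = 10: f ≡ 0 at y ∈ ∅; g ≡ 0 at y ∈ ∅; common: ∅.
Collecting: common zeros = {(3, 5)}, so the count is 1.
Comparison with the Bézout bound: 1 ≤ 4 = deg(f)·deg(g), as expected for curves with no common component (the affine F_11-count falls short of the bound because intersections may lie at infinity, over extension fields, or carry multiplicity).


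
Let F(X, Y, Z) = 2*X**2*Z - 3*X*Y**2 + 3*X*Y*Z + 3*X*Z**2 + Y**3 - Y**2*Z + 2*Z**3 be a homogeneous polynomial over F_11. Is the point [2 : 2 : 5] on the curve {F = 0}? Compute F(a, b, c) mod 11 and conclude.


F(2,2,5) ≡ 2 (mod 11); P is NOT on the curve.

Evaluate F(2, 2, 5) term-by-term (mod 11).
  2*X**2*Z ↦ 2·4·1·5 = 40
  -3*X*Y**2 ↦ -3·2·4·1 = -24
  3*X*Y*Z ↦ 3·2·2·5 = 60
  3*X*Z**2 ↦ 3·2·1·25 = 150
  Y**3 ↦ 1·1·8·1 = 8
  -Y**2*Z ↦ -1·1·4·5 = -20
  2*Z**3 ↦ 2·1·1·125 = 250
Sum: F(2, 2, 5) = (40) + (-24) + (60) + (150) + (8) + (-20) + (250) = 464.
Reducing mod 11: 464 ≡ 2 (mod 11).
Since F(a, b, c) ≡ 2 ≠ 0 (mod 11), P does NOT lie on the curve.


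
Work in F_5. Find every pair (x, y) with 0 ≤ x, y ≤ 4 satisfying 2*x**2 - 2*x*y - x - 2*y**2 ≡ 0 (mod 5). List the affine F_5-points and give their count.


Affine F_5-points: {(0, 0), (2, 1), (2, 2), (3, 0), (3, 2)}; count = 5.

For each of the 25 pairs (x, y) ∈ F_5², evaluate f(x, y) mod 5. Record the zeros.
  x = 0: [0↦0, 1↦3, 2↦2, 3↦2, 4↦3]  zeros at y ∈ {0}
  x = 1: [0↦1, 1↦2, 2↦4, 3↦2, 4↦1]  zeros at y ∈ ∅
  x = 2: [0↦1, 1↦0, 2↦0, 3↦1, 4↦3]  zeros at y ∈ {1, 2}
  x = 3: [0↦0, 1↦2, 2↦0, 3↦4, 4↦4]  zeros at y ∈ {0, 2}
  x = 4: [0↦3, 1↦3, 2↦4, 3↦1, 4↦4]  zeros at y ∈ ∅
Collecting zeros: affine points = {(0, 0), (2, 1), (2, 2), (3, 0), (3, 2)}.
Total count |C(F_5)_aff| = 5.


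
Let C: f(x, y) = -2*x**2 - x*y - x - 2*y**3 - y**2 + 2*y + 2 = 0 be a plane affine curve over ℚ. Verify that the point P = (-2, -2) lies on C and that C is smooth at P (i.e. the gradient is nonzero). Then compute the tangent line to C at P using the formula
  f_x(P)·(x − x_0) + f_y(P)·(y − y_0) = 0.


Tangent line at P: 9*x - 16*y - 14 = 0.

Step 1: f(-2, -2) = 0, so P lies on C.
Step 2: partial derivatives
  f_x(x, y) = -4*x - y - 1, f_y(x, y) = -x - 6*y**2 - 2*y + 2.
  f_x(P) = 9, f_y(P) = -16 (gradient nonzero, so P is smooth).
Step 3: tangent line at P: 9·(x − -2) + -16·(y − -2) = 0.
Expanding: 9*x - 16*y - 14 = 0.


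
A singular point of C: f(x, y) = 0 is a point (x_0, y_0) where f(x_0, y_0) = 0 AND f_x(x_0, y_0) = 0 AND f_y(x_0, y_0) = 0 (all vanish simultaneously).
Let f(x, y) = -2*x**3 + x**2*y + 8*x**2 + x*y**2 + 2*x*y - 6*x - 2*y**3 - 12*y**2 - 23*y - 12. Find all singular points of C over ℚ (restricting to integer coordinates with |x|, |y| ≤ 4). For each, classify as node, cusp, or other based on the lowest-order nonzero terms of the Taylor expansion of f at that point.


Singular points: {(1, -2)}; classification: cusp.

Compute partial derivatives:
  f_x = -6*x**2 + 2*x*y + 16*x + y**2 + 2*y - 6.
  f_y = x**2 + 2*x*y + 2*x - 6*y**2 - 24*y - 23.
Scan x_0 ∈ {−4, ..., 4}. For each x_0, f_y(x_0, y) is a polynomial in y; find its integer roots y ∈ {−4, ..., 4}, then test f_x and f at those candidates.
  x = -4: f_y(-4, y) = -6*y**2 - 32*y - 15; no integer root y with |y| ≤ 4.
  x = -3: f_y(-3, y) = -6*y**2 - 30*y - 20; no integer root y with |y| ≤ 4.
  x = -2: f_y(-2, y) = -6*y**2 - 28*y - 23; no integer root y with |y| ≤ 4.
  x = -1: f_y(-1, y) = -6*y**2 - 26*y - 24; vanishes at y ∈ {-3}. (-1, -3): f_x = -19 ≠ 0.
  x = 0: f_y(0, y) = -6*y**2 - 24*y - 23; no integer root y with |y| ≤ 4.
  x = 1: f_y(1, y) = -6*y**2 - 22*y - 20; vanishes at y ∈ {-2}. (1, -2): f_x = 0, f = 0 — SINGULAR.
  x = 2: f_y(2, y) = -6*y**2 - 20*y - 15; no integer root y with |y| ≤ 4.
  x = 3: f_y(3, y) = -6*y**2 - 18*y - 8; no integer root y with |y| ≤ 4.
  x = 4: f_y(4, y) = -6*y**2 - 16*y + 1; no integer root y with |y| ≤ 4.
Only singular point on the grid: (1, -2).
Classify: substitute x = 1 + u, y = -2 + v and expand: f = -2*u**3 + u**2*v + u*v**2 - 2*v**3 + v**2.
No constant or linear terms (consistent with a singular point). Quadratic part: v**2. Cubic part: -2*u**3 + u**2*v + u*v**2 - 2*v**3.
The quadratic part v**2 is a perfect square, so there is a single (double) tangent line v = 0, i.e. y = -2. Restricting the cubic part to that line (v = 0) leaves -2*u**3 ≠ 0, so f is not divisible by v and the branch is v² ≈ 2*u**3 to lowest order — this is a cusp.
Classification: cusp.


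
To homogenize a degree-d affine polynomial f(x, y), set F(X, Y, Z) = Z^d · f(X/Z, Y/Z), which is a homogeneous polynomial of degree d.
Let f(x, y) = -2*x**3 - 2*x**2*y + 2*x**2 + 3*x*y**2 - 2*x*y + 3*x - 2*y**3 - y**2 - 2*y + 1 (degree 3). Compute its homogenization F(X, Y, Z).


F(X, Y, Z) = -2*X**3 - 2*X**2*Y + 2*X**2*Z + 3*X*Y**2 - 2*X*Y*Z + 3*X*Z**2 - 2*Y**3 - Y**2*Z - 2*Y*Z**2 + Z**3

deg(f) = 3.
Substitute x = X/Z, y = Y/Z into f, then multiply by Z^3.
  monomial -2·x^3·y^0 ↦ -2·X^3·Y^0·Z^0.
  monomial -2·x^2·y^1 ↦ -2·X^2·Y^1·Z^0.
  monomial 2·x^2·y^0 ↦ 2·X^2·Y^0·Z^1.
  monomial 3·x^1·y^2 ↦ 3·X^1·Y^2·Z^0.
  monomial -2·x^1·y^1 ↦ -2·X^1·Y^1·Z^1.
  monomial 3·x^1·y^0 ↦ 3·X^1·Y^0·Z^2.
  monomial -2·x^0·y^3 ↦ -2·X^0·Y^3·Z^0.
  monomial -1·x^0·y^2 ↦ -1·X^0·Y^2·Z^1.
  monomial -2·x^0·y^1 ↦ -2·X^0·Y^1·Z^2.
  monomial 1·x^0·y^0 ↦ 1·X^0·Y^0·Z^3.
Collecting: F(X, Y, Z) = -2*X**3 - 2*X**2*Y + 2*X**2*Z + 3*X*Y**2 - 2*X*Y*Z + 3*X*Z**2 - 2*Y**3 - Y**2*Z - 2*Y*Z**2 + Z**3.


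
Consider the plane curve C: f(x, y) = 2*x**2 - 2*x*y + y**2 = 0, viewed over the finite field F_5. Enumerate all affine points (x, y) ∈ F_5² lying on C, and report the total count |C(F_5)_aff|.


Affine F_5-points: {(0, 0), (1, 3), (1, 4), (2, 1), (2, 3), (3, 2), (3, 4), (4, 1), (4, 2)}; count = 9.

For each of the 25 pairs (x, y) ∈ F_5², evaluate f(x, y) mod 5. Record the zeros.
  x = 0: [0↦0, 1↦1, 2↦4, 3↦4, 4↦1]  zeros at y ∈ {0}
  x = 1: [0↦2, 1↦1, 2↦2, 3↦0, 4↦0]  zeros at y ∈ {3, 4}
  x = 2: [0↦3, 1↦0, 2↦4, 3↦0, 4↦3]  zeros at y ∈ {1, 3}
  x = 3: [0↦3, 1↦3, 2↦0, 3↦4, 4↦0]  zeros at y ∈ {2, 4}
  x = 4: [0↦2, 1↦0, 2↦0, 3↦2, 4↦1]  zeros at y ∈ {1, 2}
Collecting zeros: affine points = {(0, 0), (1, 3), (1, 4), (2, 1), (2, 3), (3, 2), (3, 4), (4, 1), (4, 2)}.
Total count |C(F_5)_aff| = 9.


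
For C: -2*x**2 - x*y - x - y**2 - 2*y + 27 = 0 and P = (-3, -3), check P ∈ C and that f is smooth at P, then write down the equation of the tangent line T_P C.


Tangent line at P: 14*x + 7*y + 63 = 0.

Step 1: f(-3, -3) = 0, so P lies on C.
Step 2: partial derivatives
  f_x(x, y) = -4*x - y - 1, f_y(x, y) = -x - 2*y - 2.
  f_x(P) = 14, f_y(P) = 7 (gradient nonzero, so P is smooth).
Step 3: tangent line at P: 14·(x − -3) + 7·(y − -3) = 0.
Expanding: 14*x + 7*y + 63 = 0.


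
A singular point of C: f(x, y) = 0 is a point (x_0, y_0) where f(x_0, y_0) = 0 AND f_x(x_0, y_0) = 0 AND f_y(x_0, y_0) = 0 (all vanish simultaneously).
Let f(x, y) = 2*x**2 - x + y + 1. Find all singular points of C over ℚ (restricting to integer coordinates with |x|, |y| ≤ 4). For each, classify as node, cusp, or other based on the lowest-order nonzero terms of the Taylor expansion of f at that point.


No singular points in the scanned grid; C is smooth there.

Compute partial derivatives:
  f_x = 4*x - 1.
  f_y = 1.
f_y = 1 is a nonzero constant, so f_y never vanishes: no point (x, y) can satisfy f = f_x = f_y = 0. In particular no (x, y) ∈ {−4, ..., 4}² is singular; the curve is smooth.


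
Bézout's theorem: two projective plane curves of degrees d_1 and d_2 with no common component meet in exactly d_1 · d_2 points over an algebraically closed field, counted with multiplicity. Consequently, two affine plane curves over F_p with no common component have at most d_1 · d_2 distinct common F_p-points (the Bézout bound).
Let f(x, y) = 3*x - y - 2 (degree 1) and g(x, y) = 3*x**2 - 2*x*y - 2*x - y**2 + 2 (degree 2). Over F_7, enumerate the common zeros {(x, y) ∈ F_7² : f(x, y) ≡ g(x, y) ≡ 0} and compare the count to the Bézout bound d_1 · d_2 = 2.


Common zeros: {(1, 1), (6, 2)}; count = 2; Bézout bound = 2.

deg(f) = 1, deg(g) = 2, so Bézout bound = 2.
Scan x ∈ F_7. For each x, list the y ∈ F_7 with f(x, y) ≡ 0 and those with g(x, y) ≡ 0 (mod 7); the common zeros in that column are the intersection.
  x = 0: f ≡ 0 at y ∈ {5}; g ≡ 0 at y ∈ {3, 4}; common: ∅.
  x = 1: f ≡ 0 at y ∈ {1}; g ≡ 0 at y ∈ {1, 4}; common: {1}.
  x = 2: f ≡ 0 at y ∈ {4}; g ≡ 0 at y ∈ {5}; common: ∅.
  x = 3: f ≡ 0 at y ∈ {0}; g ≡ 0 at y ∈ {2, 6}; common: ∅.
  x = 4: f ≡ 0 at y ∈ {3}; g ≡ 0 at y ∈ {0, 6}; common: ∅.
  x = 5: f ≡ 0 at y ∈ {6}; g ≡ 0 at y ∈ {1, 3}; common: ∅.
  x = 6: f ≡ 0 at y ∈ {2}; g ≡ 0 at y ∈ {0, 2}; common: {2}.
Collecting: common zeros = {(1, 1), (6, 2)}, so the count is 2.
Comparison with the Bézout bound: 2 ≤ 2 = deg(f)·deg(g), as expected for curves with no common component (the bound is attained).


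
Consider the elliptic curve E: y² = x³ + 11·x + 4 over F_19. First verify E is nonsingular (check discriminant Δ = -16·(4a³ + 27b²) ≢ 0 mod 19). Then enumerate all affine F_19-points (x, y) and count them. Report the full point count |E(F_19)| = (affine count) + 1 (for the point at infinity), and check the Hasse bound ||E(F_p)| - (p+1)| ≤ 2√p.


Affine points = {(0, 2), (0, 17), (1, 4), (1, 15), (3, 8), (3, 11), (4, 6), (4, 13), (6, 1), (6, 18), (7, 5), (7, 14), (13, 8), (13, 11), (16, 1), (16, 18), (18, 7), (18, 12)}; affine count = 18; |E(F_19)| = 19.

Discriminant check: Δ ∝ 4a³ + 27b² = 4·11³ + 27·4² = 4·1331 + 27·16 ≡ 18 (mod 19). Nonzero ⇒ E is nonsingular.
For each x ∈ F_19, compute rhs = x³ + 11·x + 4 mod 19, then count y ∈ F_19 with y² ≡ rhs.
  x = 0: rhs = 4, matching y values: 2, 17 (2 points).
  x = 1: rhs = 16, matching y values: 4, 15 (2 points).
  x = 2: rhs = 15, matching y values: none (0 points).
  x = 3: rhs = 7, matching y values: 8, 11 (2 points).
  x = 4: rhs = 17, matching y values: 6, 13 (2 points).
  x = 5: rhs = 13, matching y values: none (0 points).
  x = 6: rhs = 1, matching y values: 1, 18 (2 points).
  x = 7: rhs = 6, matching y values: 5, 14 (2 points).
  x = 8: rhs = 15, matching y values: none (0 points).
  x = 9: rhs = 15, matching y values: none (0 points).
  x = 10: rhs = 12, matching y values: none (0 points).
  x = 11: rhs = 12, matching y values: none (0 points).
  x = 12: rhs = 2, matching y values: none (0 points).
  x = 13: rhs = 7, matching y values: 8, 11 (2 points).
  x = 14: rhs = 14, matching y values: none (0 points).
  x = 15: rhs = 10, matching y values: none (0 points).
  x = 16: rhs = 1, matching y values: 1, 18 (2 points).
  x = 17: rhs = 12, matching y values: none (0 points).
  x = 18: rhs = 11, matching y values: 7, 12 (2 points).
Total affine count: 18.
Full point count |E(F_19)| = 18 + 1 = 19.
Hasse bound: |19 − (19+1)| = |-1| = 1 ≤ 2√19 ≈ 8.7178 ✓.


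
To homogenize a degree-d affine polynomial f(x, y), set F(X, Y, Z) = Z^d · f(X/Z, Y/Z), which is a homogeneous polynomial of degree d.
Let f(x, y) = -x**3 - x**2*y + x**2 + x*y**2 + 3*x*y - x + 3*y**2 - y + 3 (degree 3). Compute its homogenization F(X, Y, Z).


F(X, Y, Z) = -X**3 - X**2*Y + X**2*Z + X*Y**2 + 3*X*Y*Z - X*Z**2 + 3*Y**2*Z - Y*Z**2 + 3*Z**3

deg(f) = 3.
Substitute x = X/Z, y = Y/Z into f, then multiply by Z^3.
  monomial -1·x^3·y^0 ↦ -1·X^3·Y^0·Z^0.
  monomial -1·x^2·y^1 ↦ -1·X^2·Y^1·Z^0.
  monomial 1·x^2·y^0 ↦ 1·X^2·Y^0·Z^1.
  monomial 1·x^1·y^2 ↦ 1·X^1·Y^2·Z^0.
  monomial 3·x^1·y^1 ↦ 3·X^1·Y^1·Z^1.
  monomial -1·x^1·y^0 ↦ -1·X^1·Y^0·Z^2.
  monomial 3·x^0·y^2 ↦ 3·X^0·Y^2·Z^1.
  monomial -1·x^0·y^1 ↦ -1·X^0·Y^1·Z^2.
  monomial 3·x^0·y^0 ↦ 3·X^0·Y^0·Z^3.
Collecting: F(X, Y, Z) = -X**3 - X**2*Y + X**2*Z + X*Y**2 + 3*X*Y*Z - X*Z**2 + 3*Y**2*Z - Y*Z**2 + 3*Z**3.


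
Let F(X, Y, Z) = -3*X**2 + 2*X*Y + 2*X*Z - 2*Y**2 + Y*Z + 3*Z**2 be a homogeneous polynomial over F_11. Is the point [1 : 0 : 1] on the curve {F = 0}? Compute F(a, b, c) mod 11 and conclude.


F(1,0,1) ≡ 2 (mod 11); P is NOT on the curve.

Evaluate F(1, 0, 1) term-by-term (mod 11).
  -3*X**2 ↦ -3·1·1·1 = -3
  2*X*Y ↦ 2·1·0·1 = 0
  2*X*Z ↦ 2·1·1·1 = 2
  -2*Y**2 ↦ -2·1·0·1 = 0
  Y*Z ↦ 1·1·0·1 = 0
  3*Z**2 ↦ 3·1·1·1 = 3
Sum: F(1, 0, 1) = (-3) + (0) + (2) + (0) + (0) + (3) = 2.
Reducing mod 11: 2 ≡ 2 (mod 11).
Since F(a, b, c) ≡ 2 ≠ 0 (mod 11), P does NOT lie on the curve.


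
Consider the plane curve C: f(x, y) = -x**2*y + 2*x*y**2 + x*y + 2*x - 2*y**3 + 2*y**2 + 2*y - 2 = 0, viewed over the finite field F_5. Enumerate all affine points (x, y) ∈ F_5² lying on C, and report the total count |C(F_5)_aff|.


Affine F_5-points: {(0, 1), (0, 4), (1, 0), (2, 2), (2, 4), (3, 3), (4, 2)}; count = 7.

For each of the 25 pairs (x, y) ∈ F_5², evaluate f(x, y) mod 5. Record the zeros.
  x = 0: [0↦3, 1↦0, 2↦4, 3↦3, 4↦0]  zeros at y ∈ {1, 4}
  x = 1: [0↦0, 1↦4, 2↦4, 3↦3, 4↦4]  zeros at y ∈ {0}
  x = 2: [0↦2, 1↦1, 2↦0, 3↦2, 4↦0]  zeros at y ∈ {2, 4}
  x = 3: [0↦4, 1↦1, 2↦2, 3↦0, 4↦3]  zeros at y ∈ {3}
  x = 4: [0↦1, 1↦4, 2↦0, 3↦2, 4↦3]  zeros at y ∈ {2}
Collecting zeros: affine points = {(0, 1), (0, 4), (1, 0), (2, 2), (2, 4), (3, 3), (4, 2)}.
Total count |C(F_5)_aff| = 7.


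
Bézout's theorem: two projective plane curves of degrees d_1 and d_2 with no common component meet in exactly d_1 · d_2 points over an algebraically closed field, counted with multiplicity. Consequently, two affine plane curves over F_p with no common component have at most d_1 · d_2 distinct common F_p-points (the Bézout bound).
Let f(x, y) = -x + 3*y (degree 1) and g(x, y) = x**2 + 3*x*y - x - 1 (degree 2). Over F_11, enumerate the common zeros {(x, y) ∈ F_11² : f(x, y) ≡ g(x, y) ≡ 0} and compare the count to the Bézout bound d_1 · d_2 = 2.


Common zeros: {(1, 4), (5, 9)}; count = 2; Bézout bound = 2.

deg(f) = 1, deg(g) = 2, so Bézout bound = 2.
Scan x ∈ F_11. For each x, list the y ∈ F_11 with f(x, y) ≡ 0 and those with g(x, y) ≡ 0 (mod 11); the common zeros in that column are the intersection.
  x = 0: f ≡ 0 at y ∈ {0}; g ≡ 0 at y ∈ ∅; common: ∅.
  x = 1: f ≡ 0 at y ∈ {4}; g ≡ 0 at y ∈ {4}; common: {4}.
  x = 2: f ≡ 0 at y ∈ {8}; g ≡ 0 at y ∈ {9}; common: ∅.
  x = 3: f ≡ 0 at y ∈ {1}; g ≡ 0 at y ∈ {8}; common: ∅.
  x = 4: f ≡ 0 at y ∈ {5}; g ≡ 0 at y ∈ {0}; common: ∅.
  x = 5: f ≡ 0 at y ∈ {9}; g ≡ 0 at y ∈ {9}; common: {9}.
  x = 6: f ≡ 0 at y ∈ {2}; g ≡ 0 at y ∈ {10}; common: ∅.
  x = 7: f ≡ 0 at y ∈ {6}; g ≡ 0 at y ∈ {8}; common: ∅.
  x = 8: f ≡ 0 at y ∈ {10}; g ≡ 0 at y ∈ {0}; common: ∅.
  x = 9: f ≡ 0 at y ∈ {3}; g ≡ 0 at y ∈ {10}; common: ∅.
  x = 10: f ≡ 0 at y ∈ {7}; g ≡ 0 at y ∈ {4}; common: ∅.
Collecting: common zeros = {(1, 4), (5, 9)}, so the count is 2.
Comparison with the Bézout bound: 2 ≤ 2 = deg(f)·deg(g), as expected for curves with no common component (the bound is attained).


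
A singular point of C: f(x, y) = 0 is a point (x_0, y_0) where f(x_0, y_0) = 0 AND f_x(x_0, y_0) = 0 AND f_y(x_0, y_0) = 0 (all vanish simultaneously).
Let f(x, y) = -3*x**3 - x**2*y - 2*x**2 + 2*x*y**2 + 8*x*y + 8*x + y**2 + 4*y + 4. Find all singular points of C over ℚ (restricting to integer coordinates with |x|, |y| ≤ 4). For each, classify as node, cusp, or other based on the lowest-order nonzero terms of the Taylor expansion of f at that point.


Singular points: {(0, -2)}; classification: cusp.

Compute partial derivatives:
  f_x = -9*x**2 - 2*x*y - 4*x + 2*y**2 + 8*y + 8.
  f_y = -x**2 + 4*x*y + 8*x + 2*y + 4.
Scan x_0 ∈ {−4, ..., 4}. For each x_0, f_y(x_0, y) is a polynomial in y; find its integer roots y ∈ {−4, ..., 4}, then test f_x and f at those candidates.
  x = -4: f_y(-4, y) = -14*y - 44; no integer root y with |y| ≤ 4.
  x = -3: f_y(-3, y) = -10*y - 29; no integer root y with |y| ≤ 4.
  x = -2: f_y(-2, y) = -6*y - 16; no integer root y with |y| ≤ 4.
  x = -1: f_y(-1, y) = -2*y - 5; no integer root y with |y| ≤ 4.
  x = 0: f_y(0, y) = 2*y + 4; vanishes at y ∈ {-2}. (0, -2): f_x = 0, f = 0 — SINGULAR.
  x = 1: f_y(1, y) = 6*y + 11; no integer root y with |y| ≤ 4.
  x = 2: f_y(2, y) = 10*y + 16; no integer root y with |y| ≤ 4.
  x = 3: f_y(3, y) = 14*y + 19; no integer root y with |y| ≤ 4.
  x = 4: f_y(4, y) = 18*y + 20; no integer root y with |y| ≤ 4.
Only singular point on the grid: (0, -2).
Classify: substitute x = 0 + u, y = -2 + v and expand: f = -3*u**3 - u**2*v + 2*u*v**2 + v**2.
No constant or linear terms (consistent with a singular point). Quadratic part: v**2. Cubic part: -3*u**3 - u**2*v + 2*u*v**2.
The quadratic part v**2 is a perfect square, so there is a single (double) tangent line v = 0, i.e. y = -2. Restricting the cubic part to that line (v = 0) leaves -3*u**3 ≠ 0, so f is not divisible by v and the branch is v² ≈ 3*u**3 to lowest order — this is a cusp.
Classification: cusp.


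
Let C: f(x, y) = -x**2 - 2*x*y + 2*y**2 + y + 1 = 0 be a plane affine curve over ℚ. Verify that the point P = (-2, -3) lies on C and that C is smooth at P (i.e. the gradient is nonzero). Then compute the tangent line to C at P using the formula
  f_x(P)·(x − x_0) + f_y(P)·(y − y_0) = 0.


Tangent line at P: 10*x - 7*y - 1 = 0.

Step 1: f(-2, -3) = 0, so P lies on C.
Step 2: partial derivatives
  f_x(x, y) = -2*x - 2*y, f_y(x, y) = -2*x + 4*y + 1.
  f_x(P) = 10, f_y(P) = -7 (gradient nonzero, so P is smooth).
Step 3: tangent line at P: 10·(x − -2) + -7·(y − -3) = 0.
Expanding: 10*x - 7*y - 1 = 0.


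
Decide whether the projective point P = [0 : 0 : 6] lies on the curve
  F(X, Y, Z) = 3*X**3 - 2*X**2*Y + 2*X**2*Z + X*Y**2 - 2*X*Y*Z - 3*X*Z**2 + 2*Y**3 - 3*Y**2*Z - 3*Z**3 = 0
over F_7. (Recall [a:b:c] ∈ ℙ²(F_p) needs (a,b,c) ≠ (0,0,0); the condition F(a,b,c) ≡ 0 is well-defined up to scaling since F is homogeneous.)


F(0,0,6) ≡ 3 (mod 7); P is NOT on the curve.

Evaluate F(0, 0, 6) term-by-term (mod 7).
  3*X**3 ↦ 3·0·1·1 = 0
  -2*X**2*Y ↦ -2·0·0·1 = 0
  2*X**2*Z ↦ 2·0·1·6 = 0
  X*Y**2 ↦ 1·0·0·1 = 0
  -2*X*Y*Z ↦ -2·0·0·6 = 0
  -3*X*Z**2 ↦ -3·0·1·36 = 0
  2*Y**3 ↦ 2·1·0·1 = 0
  -3*Y**2*Z ↦ -3·1·0·6 = 0
  -3*Z**3 ↦ -3·1·1·216 = -648
Sum: F(0, 0, 6) = (0) + (0) + (0) + (0) + (0) + (0) + (0) + (0) + (-648) = -648.
Reducing mod 7: -648 ≡ 3 (mod 7).
Since F(a, b, c) ≡ 3 ≠ 0 (mod 7), P does NOT lie on the curve.


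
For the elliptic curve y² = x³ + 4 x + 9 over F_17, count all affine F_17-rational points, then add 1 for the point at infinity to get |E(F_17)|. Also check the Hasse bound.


Affine points = {(0, 3), (0, 14), (2, 5), (2, 12), (4, 2), (4, 15), (5, 1), (5, 16), (8, 3), (8, 14), (9, 3), (9, 14), (12, 0), (14, 2), (14, 15), (16, 2), (16, 15)}; affine count = 17; |E(F_17)| = 18.

Discriminant check: Δ ∝ 4a³ + 27b² = 4·4³ + 27·9² = 4·64 + 27·81 ≡ 12 (mod 17). Nonzero ⇒ E is nonsingular.
For each x ∈ F_17, compute rhs = x³ + 4·x + 9 mod 17, then count y ∈ F_17 with y² ≡ rhs.
  x = 0: rhs = 9, matching y values: 3, 14 (2 points).
  x = 1: rhs = 14, matching y values: none (0 points).
  x = 2: rhs = 8, matching y values: 5, 12 (2 points).
  x = 3: rhs = 14, matching y values: none (0 points).
  x = 4: rhs = 4, matching y values: 2, 15 (2 points).
  x = 5: rhs = 1, matching y values: 1, 16 (2 points).
  x = 6: rhs = 11, matching y values: none (0 points).
  x = 7: rhs = 6, matching y values: none (0 points).
  x = 8: rhs = 9, matching y values: 3, 14 (2 points).
  x = 9: rhs = 9, matching y values: 3, 14 (2 points).
  x = 10: rhs = 12, matching y values: none (0 points).
  x = 11: rhs = 7, matching y values: none (0 points).
  x = 12: rhs = 0, matching y values: 0 (1 points).
  x = 13: rhs = 14, matching y values: none (0 points).
  x = 14: rhs = 4, matching y values: 2, 15 (2 points).
  x = 15: rhs = 10, matching y values: none (0 points).
  x = 16: rhs = 4, matching y values: 2, 15 (2 points).
Total affine count: 17.
Full point count |E(F_17)| = 17 + 1 = 18.
Hasse bound: |18 − (17+1)| = |0| = 0 ≤ 2√17 ≈ 8.2462 ✓.


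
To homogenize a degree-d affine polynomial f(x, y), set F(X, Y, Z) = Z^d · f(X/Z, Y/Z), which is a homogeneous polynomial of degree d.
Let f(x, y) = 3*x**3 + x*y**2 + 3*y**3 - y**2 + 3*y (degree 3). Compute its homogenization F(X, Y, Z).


F(X, Y, Z) = 3*X**3 + X*Y**2 + 3*Y**3 - Y**2*Z + 3*Y*Z**2

deg(f) = 3.
Substitute x = X/Z, y = Y/Z into f, then multiply by Z^3.
  monomial 3·x^3·y^0 ↦ 3·X^3·Y^0·Z^0.
  monomial 1·x^1·y^2 ↦ 1·X^1·Y^2·Z^0.
  monomial 3·x^0·y^3 ↦ 3·X^0·Y^3·Z^0.
  monomial -1·x^0·y^2 ↦ -1·X^0·Y^2·Z^1.
  monomial 3·x^0·y^1 ↦ 3·X^0·Y^1·Z^2.
Collecting: F(X, Y, Z) = 3*X**3 + X*Y**2 + 3*Y**3 - Y**2*Z + 3*Y*Z**2.


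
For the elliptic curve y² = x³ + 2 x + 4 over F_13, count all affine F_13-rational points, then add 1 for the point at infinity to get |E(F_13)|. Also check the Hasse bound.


Affine points = {(0, 2), (0, 11), (2, 4), (2, 9), (5, 3), (5, 10), (7, 6), (7, 7), (8, 5), (8, 8), (9, 6), (9, 7), (10, 6), (10, 7), (12, 1), (12, 12)}; affine count = 16; |E(F_13)| = 17.

Discriminant check: Δ ∝ 4a³ + 27b² = 4·2³ + 27·4² = 4·8 + 27·16 ≡ 9 (mod 13). Nonzero ⇒ E is nonsingular.
For each x ∈ F_13, compute rhs = x³ + 2·x + 4 mod 13, then count y ∈ F_13 with y² ≡ rhs.
  x = 0: rhs = 4, matching y values: 2, 11 (2 points).
  x = 1: rhs = 7, matching y values: none (0 points).
  x = 2: rhs = 3, matching y values: 4, 9 (2 points).
  x = 3: rhs = 11, matching y values: none (0 points).
  x = 4: rhs = 11, matching y values: none (0 points).
  x = 5: rhs = 9, matching y values: 3, 10 (2 points).
  x = 6: rhs = 11, matching y values: none (0 points).
  x = 7: rhs = 10, matching y values: 6, 7 (2 points).
  x = 8: rhs = 12, matching y values: 5, 8 (2 points).
  x = 9: rhs = 10, matching y values: 6, 7 (2 points).
  x = 10: rhs = 10, matching y values: 6, 7 (2 points).
  x = 11: rhs = 5, matching y values: none (0 points).
  x = 12: rhs = 1, matching y values: 1, 12 (2 points).
Total affine count: 16.
Full point count |E(F_13)| = 16 + 1 = 17.
Hasse bound: |17 − (13+1)| = |3| = 3 ≤ 2√13 ≈ 7.2111 ✓.
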